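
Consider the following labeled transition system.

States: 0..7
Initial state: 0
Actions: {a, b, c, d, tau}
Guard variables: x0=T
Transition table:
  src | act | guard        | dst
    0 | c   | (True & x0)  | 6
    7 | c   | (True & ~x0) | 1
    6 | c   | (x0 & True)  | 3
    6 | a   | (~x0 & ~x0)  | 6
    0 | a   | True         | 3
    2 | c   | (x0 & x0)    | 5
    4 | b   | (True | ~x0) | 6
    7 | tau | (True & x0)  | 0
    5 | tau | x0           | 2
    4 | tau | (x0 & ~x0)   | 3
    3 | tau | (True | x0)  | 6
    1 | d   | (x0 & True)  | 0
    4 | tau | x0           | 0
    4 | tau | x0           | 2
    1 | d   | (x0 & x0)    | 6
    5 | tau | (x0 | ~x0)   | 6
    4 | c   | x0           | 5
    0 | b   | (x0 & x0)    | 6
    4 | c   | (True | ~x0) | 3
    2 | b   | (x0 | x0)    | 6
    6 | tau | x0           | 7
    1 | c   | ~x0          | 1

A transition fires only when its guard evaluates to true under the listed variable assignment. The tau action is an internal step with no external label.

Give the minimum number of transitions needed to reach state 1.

BFS to 1:
  Layer 0: {0}
  Layer 1: {3,6}
  Layer 2: {7}
1 never appears.

Answer: UNREACHABLE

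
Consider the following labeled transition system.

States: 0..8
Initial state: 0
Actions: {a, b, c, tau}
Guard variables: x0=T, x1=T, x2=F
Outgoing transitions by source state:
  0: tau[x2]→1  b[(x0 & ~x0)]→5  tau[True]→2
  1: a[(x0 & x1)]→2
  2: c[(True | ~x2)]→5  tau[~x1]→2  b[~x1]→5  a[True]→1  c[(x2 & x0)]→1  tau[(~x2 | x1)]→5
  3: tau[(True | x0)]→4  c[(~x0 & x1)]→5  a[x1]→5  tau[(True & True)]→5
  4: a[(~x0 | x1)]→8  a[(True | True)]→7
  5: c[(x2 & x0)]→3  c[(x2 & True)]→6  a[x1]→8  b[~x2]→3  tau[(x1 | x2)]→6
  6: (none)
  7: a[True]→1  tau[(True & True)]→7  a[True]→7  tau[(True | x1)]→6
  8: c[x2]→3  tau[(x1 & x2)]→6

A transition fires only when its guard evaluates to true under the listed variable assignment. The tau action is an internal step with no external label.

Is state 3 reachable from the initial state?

Guard filter leaves 17 enabled edge(s).
Layer 0: {0}
Layer 1: {2}  total {0,2}
Layer 2: {1,5}  total {0,1,2,5}
Layer 3: {3,6,8}  total {0,1,2,3,5,6,8}
Layer 4: {4}  total {0,1,2,3,4,5,6,8}
Layer 5: {7}  total {0,1,2,3,4,5,6,7,8}
Reach set: {0,1,2,3,4,5,6,7,8}
trace reaching 3: tau·c·b

Answer: REACHABLE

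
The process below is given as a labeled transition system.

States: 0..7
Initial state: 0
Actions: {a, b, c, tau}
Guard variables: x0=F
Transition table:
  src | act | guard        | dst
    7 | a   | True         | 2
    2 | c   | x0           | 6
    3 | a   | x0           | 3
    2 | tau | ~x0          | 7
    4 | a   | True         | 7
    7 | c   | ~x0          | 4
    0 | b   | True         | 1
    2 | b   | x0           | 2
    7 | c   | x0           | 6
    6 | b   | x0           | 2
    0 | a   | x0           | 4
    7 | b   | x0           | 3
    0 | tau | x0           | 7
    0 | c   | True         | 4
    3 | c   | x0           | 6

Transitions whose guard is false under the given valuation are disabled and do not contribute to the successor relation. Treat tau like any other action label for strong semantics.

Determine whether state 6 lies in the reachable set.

Answer: UNREACHABLE

Working:
Guard filter leaves 6 enabled edge(s).
depth 0: {0}
depth 1: {1,4}  cumulative {0,1,4}
depth 2: {7}  cumulative {0,1,4,7}
depth 3: {2}  cumulative {0,1,2,4,7}
Reachable = {0,1,2,4,7}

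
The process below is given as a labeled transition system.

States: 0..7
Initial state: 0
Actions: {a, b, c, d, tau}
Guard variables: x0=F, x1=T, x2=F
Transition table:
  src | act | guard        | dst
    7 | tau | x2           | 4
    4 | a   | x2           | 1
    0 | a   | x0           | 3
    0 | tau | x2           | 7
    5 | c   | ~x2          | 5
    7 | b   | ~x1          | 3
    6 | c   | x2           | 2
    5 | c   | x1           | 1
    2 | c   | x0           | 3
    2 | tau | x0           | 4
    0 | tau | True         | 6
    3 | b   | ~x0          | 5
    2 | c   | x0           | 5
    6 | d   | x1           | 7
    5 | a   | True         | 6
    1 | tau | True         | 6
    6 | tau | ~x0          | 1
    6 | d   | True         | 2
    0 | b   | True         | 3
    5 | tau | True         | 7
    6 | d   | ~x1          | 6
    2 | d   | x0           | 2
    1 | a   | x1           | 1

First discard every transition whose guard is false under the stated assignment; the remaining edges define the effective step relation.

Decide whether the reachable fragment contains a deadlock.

R = {0,1,2,3,5,6,7}
  0: b→3  tau→6  [2 exit(s)]
  1: a→1  tau→6  [2 exit(s)]
  2: ∅  [deadlock]
  3: b→5  [1 exit(s)]
  5: a→6  c→1  c→5  tau→7  [4 exit(s)]
  6: d→2  d→7  tau→1  [3 exit(s)]
  7: ∅  [deadlock]
trace reaching 2: tau·d

Answer: DEADLOCK at state 2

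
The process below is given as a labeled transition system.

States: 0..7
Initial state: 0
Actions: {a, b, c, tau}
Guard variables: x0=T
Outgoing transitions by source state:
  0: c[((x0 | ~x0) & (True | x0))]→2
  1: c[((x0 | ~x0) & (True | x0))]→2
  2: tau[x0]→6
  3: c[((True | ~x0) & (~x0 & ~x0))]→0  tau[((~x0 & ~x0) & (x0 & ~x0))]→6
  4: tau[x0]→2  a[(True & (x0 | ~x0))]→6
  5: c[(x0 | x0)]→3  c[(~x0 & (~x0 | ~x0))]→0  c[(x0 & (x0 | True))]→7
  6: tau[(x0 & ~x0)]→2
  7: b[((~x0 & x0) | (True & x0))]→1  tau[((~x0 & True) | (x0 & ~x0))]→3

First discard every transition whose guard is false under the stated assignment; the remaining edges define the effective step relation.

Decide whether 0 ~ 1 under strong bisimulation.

Answer: BISIMILAR

Working:
Compute ~ classes (split until stable):
  round 0: {{0,1,2,3,4,5,6,7}}
  round 1: {{0,1,5},{2},{3,6},{4},{7}}
  round 2: {{0,1},{2},{3,6},{4},{5},{7}}
Fixed point at round 3; 6 class(es).
[0]={0,1}  [1]={0,1}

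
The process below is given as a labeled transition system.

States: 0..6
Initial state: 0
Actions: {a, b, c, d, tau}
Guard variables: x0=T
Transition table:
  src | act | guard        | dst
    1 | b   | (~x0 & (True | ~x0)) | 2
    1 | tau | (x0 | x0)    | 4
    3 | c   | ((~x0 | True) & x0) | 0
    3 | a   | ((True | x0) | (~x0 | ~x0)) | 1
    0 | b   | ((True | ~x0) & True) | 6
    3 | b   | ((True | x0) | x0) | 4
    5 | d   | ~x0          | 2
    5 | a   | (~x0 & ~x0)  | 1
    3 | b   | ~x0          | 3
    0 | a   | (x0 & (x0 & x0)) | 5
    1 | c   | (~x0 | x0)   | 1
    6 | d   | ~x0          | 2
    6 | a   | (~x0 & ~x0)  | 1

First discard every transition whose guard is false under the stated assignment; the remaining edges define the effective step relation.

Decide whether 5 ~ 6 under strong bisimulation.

Answer: BISIMILAR

Analysis:
Refine partition for ~:
  round 0: {{0,1,2,3,4,5,6}}
  round 1: {{0},{1},{2,4,5,6},{3}}
stable after 2 split(s): 4 block(s)
5∈{2,4,5,6}, 6∈{2,4,5,6}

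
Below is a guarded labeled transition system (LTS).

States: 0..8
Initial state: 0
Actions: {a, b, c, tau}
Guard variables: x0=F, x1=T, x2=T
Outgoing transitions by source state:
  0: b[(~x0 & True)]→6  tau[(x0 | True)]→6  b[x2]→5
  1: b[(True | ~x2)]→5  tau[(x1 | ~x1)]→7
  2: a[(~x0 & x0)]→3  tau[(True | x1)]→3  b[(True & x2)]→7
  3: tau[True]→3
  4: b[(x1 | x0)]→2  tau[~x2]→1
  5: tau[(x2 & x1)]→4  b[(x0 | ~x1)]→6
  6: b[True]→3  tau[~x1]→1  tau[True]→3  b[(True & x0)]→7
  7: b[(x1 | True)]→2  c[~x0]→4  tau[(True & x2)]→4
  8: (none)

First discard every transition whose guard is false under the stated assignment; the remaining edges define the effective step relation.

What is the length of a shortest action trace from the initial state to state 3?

Breadth-first toward 3:
  depth 0: {0}
  depth 1: {5,6}
  depth 2: {3,4}
3 enters at depth 2; path b·b

Answer: 2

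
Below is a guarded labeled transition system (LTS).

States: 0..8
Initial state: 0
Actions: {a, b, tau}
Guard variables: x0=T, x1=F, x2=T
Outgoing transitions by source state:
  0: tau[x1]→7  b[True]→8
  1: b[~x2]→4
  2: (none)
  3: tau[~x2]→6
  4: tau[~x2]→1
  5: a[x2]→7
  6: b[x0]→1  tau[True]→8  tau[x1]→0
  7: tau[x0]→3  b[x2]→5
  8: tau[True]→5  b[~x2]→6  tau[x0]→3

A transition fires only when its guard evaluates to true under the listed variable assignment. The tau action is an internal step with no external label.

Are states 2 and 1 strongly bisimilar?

Answer: BISIMILAR

Analysis:
Compute ~ classes (split until stable):
  P[0] = {{0,1,2,3,4,5,6,7,8}}
  P[1] = {{0},{1,2,3,4},{5},{6,7},{8}}
  P[2] = {{0},{1,2,3,4},{5},{6},{7},{8}}
6 equivalence class(es) (converged in 3)
[2]={1,2,3,4}  [1]={1,2,3,4}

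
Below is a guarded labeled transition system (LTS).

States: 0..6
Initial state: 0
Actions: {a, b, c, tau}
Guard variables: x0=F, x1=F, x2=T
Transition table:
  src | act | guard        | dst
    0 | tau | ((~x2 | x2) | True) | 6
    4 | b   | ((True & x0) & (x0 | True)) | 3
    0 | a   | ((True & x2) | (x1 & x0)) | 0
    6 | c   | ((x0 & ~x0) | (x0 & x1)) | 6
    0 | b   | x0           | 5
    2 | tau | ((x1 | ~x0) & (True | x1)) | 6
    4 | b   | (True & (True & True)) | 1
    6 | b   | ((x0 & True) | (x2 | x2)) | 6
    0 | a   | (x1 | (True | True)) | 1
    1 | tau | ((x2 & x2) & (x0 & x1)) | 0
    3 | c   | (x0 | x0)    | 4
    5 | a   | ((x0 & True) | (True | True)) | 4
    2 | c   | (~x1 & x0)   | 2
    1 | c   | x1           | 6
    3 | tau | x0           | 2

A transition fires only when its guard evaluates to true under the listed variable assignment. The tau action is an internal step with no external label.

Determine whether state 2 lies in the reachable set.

Answer: UNREACHABLE

Trace:
After dropping false guards: 7 live edges.
depth 0: {0}
depth 1: {1,6}  cumulative {0,1,6}
Reachable = {0,1,6}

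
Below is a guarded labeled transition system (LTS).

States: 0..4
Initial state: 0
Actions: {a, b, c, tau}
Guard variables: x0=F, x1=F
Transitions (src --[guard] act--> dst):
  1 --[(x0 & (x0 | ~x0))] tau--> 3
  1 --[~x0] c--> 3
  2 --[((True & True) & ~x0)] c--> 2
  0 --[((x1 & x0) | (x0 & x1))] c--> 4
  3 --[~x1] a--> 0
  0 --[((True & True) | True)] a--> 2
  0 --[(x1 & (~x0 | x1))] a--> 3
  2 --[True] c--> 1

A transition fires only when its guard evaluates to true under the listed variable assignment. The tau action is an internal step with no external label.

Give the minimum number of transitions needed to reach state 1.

Answer: 2

Analysis:
Breadth-first toward 1:
  Layer 0: {0}
  Layer 1: {2}
  Layer 2: {1}
depth(1)=2, e.g. a·c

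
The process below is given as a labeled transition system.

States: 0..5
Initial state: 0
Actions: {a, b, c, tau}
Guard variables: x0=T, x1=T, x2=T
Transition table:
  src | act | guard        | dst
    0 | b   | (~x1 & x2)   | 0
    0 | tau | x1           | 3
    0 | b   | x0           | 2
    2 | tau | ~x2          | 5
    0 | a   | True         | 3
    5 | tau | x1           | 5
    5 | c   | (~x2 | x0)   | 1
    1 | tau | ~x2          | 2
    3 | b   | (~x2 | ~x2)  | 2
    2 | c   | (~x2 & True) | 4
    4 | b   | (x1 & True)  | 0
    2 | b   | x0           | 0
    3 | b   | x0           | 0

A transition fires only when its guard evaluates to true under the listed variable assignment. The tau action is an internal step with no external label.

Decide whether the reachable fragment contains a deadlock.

Answer: DEADLOCK-FREE

Working:
R = {0,2,3}
  0: a→3  b→2  tau→3  [deg 3]
  2: b→0  [deg 1]
  3: b→0  [deg 1]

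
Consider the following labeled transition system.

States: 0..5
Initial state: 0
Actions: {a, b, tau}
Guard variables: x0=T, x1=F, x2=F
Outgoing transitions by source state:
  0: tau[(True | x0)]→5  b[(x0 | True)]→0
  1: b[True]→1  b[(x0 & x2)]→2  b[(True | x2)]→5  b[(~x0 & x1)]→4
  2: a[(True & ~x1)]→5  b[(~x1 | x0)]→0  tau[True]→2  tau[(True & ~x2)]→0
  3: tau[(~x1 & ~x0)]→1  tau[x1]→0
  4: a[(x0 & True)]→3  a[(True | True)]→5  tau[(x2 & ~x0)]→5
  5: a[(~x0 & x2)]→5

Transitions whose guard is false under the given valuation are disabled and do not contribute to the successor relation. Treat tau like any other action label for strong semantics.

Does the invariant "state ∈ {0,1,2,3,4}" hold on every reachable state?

Inv-set: {0,1,2,3,4}
R = {0,5}
  0: safe
  5: VIOLATES
counterexample path to 5: tau

Answer: INVARIANT VIOLATED at state 5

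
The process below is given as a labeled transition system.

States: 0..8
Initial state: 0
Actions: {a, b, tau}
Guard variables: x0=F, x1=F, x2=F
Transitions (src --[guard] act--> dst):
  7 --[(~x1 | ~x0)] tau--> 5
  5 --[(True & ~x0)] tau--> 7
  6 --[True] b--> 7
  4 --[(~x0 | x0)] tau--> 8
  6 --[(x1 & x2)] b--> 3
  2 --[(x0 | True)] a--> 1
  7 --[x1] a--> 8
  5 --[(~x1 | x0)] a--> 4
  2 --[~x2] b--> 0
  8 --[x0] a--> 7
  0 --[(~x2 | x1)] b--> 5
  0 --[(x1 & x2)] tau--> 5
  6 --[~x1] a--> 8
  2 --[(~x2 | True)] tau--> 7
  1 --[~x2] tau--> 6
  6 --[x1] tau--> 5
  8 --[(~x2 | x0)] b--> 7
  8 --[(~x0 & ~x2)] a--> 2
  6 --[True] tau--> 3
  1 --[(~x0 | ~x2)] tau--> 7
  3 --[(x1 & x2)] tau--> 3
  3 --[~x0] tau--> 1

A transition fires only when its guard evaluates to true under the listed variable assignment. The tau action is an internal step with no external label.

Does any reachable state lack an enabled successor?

Reachable = {0,1,2,3,4,5,6,7,8}
  0: b→5  [deg 1]
  1: tau→6  tau→7  [deg 2]
  2: a→1  b→0  tau→7  [deg 3]
  3: tau→1  [deg 1]
  4: tau→8  [deg 1]
  5: a→4  tau→7  [deg 2]
  6: a→8  b→7  tau→3  [deg 3]
  7: tau→5  [deg 1]
  8: a→2  b→7  [deg 2]

Answer: DEADLOCK-FREE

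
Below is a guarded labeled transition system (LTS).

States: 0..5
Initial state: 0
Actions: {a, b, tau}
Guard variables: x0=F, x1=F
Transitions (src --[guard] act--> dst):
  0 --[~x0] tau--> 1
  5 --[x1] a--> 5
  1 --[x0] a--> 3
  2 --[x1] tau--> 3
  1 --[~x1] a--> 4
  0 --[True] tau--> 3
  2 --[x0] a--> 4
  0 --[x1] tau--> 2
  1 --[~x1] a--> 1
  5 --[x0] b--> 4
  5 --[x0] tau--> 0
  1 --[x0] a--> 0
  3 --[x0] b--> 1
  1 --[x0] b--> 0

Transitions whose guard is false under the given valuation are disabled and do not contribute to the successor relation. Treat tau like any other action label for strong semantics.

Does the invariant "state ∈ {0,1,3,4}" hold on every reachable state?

Answer: INVARIANT HOLDS

Trace:
Safe = {0,1,3,4}
R = {0,1,3,4}
  0: safe
  1: safe
  3: safe
  4: safe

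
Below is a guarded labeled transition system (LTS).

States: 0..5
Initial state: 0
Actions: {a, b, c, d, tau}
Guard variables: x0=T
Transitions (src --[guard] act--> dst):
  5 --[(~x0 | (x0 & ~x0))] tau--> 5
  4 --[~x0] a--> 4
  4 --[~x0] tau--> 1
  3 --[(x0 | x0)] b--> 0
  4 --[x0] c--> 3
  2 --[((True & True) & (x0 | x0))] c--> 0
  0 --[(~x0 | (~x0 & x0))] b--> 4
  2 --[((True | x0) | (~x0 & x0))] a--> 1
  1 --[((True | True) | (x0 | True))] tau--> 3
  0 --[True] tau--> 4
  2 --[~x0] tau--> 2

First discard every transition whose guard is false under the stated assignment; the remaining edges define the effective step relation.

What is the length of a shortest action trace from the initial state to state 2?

BFS to 2:
  depth 0: {0}
  depth 1: {4}
  depth 2: {3}
2 never appears.

Answer: UNREACHABLE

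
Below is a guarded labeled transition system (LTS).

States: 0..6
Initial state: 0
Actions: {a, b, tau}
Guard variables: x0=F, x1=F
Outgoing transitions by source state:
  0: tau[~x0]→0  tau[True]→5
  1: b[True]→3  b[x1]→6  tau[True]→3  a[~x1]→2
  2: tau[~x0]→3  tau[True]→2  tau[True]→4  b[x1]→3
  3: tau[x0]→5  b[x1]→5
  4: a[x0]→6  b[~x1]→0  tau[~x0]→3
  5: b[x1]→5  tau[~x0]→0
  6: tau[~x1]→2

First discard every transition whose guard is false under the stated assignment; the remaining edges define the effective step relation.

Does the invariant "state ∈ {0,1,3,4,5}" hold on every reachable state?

Answer: INVARIANT HOLDS

Trace:
Safe = {0,1,3,4,5}
R = {0,5}
  0: ok
  5: ok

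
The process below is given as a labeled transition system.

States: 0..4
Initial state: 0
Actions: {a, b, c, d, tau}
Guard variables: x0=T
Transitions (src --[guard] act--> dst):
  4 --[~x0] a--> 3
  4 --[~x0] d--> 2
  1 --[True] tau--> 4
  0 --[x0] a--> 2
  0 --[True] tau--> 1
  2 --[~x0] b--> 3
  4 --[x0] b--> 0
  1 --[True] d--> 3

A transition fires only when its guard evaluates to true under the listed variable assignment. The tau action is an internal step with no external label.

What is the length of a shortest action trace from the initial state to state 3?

BFS to 3:
  Layer 0: {0}
  Layer 1: {1,2}
  Layer 2: {3,4}
first hit 3 at d=2 via tau·d

Answer: 2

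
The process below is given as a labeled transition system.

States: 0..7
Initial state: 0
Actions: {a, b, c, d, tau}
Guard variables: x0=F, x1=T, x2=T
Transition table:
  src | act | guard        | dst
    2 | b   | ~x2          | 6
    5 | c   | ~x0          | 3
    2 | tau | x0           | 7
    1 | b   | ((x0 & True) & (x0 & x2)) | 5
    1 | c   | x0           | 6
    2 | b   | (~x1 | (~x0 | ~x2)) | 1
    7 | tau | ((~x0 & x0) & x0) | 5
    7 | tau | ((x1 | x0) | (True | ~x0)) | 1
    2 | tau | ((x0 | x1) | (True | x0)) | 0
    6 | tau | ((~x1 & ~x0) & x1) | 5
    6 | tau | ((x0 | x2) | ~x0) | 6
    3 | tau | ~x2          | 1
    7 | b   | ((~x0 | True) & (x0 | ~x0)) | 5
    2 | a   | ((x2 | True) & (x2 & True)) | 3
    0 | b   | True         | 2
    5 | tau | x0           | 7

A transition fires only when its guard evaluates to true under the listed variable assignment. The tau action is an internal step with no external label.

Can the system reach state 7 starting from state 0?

Answer: UNREACHABLE

Analysis:
Guard filter leaves 8 enabled edge(s).
Layer 0: {0}
Layer 1: {2}  now seen {0,2}
Layer 2: {1,3}  now seen {0,1,2,3}
Reachable = {0,1,2,3}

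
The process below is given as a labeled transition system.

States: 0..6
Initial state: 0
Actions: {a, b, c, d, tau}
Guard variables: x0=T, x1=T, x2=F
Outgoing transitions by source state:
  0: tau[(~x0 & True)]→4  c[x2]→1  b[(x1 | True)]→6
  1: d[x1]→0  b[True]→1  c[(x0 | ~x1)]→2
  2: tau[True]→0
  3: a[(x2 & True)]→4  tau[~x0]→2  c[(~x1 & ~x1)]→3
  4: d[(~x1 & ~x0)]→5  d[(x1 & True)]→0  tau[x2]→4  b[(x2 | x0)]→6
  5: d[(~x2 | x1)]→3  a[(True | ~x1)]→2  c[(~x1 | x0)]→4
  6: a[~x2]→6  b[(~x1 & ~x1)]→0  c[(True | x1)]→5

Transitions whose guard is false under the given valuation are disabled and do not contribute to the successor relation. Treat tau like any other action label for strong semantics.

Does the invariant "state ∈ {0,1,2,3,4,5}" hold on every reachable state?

Answer: INVARIANT VIOLATED at state 6

Analysis:
Allowed set {0,1,2,3,4,5}
Reachable = {0,2,3,4,5,6}
  0: ok
  2: ok
  3: ok
  4: ok
  5: ok
  6: outside
counterexample path to 6: b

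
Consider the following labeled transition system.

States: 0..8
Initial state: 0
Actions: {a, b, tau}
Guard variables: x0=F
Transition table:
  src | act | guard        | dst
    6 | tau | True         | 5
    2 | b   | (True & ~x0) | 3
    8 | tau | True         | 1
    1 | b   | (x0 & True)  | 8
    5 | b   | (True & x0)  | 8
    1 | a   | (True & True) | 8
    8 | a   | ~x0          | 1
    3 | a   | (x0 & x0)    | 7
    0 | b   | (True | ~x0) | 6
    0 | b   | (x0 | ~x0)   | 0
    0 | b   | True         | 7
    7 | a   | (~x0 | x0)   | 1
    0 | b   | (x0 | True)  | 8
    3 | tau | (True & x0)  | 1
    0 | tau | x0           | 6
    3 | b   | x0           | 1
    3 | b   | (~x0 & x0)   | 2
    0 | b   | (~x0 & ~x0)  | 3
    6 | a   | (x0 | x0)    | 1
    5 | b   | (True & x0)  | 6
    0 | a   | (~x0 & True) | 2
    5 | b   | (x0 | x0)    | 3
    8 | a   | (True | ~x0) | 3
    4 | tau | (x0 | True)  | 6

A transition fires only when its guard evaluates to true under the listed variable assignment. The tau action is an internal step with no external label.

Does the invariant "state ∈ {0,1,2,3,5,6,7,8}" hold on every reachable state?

Allowed set {0,1,2,3,5,6,7,8}
R = {0,1,2,3,5,6,7,8}
  0: safe
  1: safe
  2: safe
  3: safe
  5: safe
  6: safe
  7: safe
  8: safe

Answer: INVARIANT HOLDS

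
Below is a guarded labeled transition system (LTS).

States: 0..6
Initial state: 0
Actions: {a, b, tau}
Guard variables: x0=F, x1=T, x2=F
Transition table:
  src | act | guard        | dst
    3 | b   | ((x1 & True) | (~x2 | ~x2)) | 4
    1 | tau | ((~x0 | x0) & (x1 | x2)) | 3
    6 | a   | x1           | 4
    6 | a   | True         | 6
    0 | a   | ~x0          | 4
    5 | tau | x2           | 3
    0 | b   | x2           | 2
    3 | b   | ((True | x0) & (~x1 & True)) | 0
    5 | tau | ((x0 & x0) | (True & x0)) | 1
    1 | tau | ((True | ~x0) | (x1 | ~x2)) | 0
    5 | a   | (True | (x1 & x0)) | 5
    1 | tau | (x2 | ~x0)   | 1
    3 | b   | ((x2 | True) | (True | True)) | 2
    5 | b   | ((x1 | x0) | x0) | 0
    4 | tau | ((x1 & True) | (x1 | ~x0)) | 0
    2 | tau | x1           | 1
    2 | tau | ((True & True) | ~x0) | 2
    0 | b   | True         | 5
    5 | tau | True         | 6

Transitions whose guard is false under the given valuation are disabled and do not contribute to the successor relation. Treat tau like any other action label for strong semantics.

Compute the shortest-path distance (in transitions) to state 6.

BFS to 6:
  Layer 0: {0}
  Layer 1: {4,5}
  Layer 2: {6}
first hit 6 at d=2 via b·tau

Answer: 2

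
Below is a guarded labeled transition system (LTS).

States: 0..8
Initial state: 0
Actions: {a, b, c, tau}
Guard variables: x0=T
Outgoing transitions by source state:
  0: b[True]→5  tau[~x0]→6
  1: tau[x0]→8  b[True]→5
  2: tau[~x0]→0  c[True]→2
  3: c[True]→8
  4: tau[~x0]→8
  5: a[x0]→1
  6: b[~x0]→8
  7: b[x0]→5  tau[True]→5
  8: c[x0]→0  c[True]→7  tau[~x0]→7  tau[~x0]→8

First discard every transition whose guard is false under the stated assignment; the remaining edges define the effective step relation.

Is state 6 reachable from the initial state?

Answer: UNREACHABLE

Trace:
After dropping false guards: 10 live edges.
depth 0: {0}
depth 1: {5}  total {0,5}
depth 2: {1}  total {0,1,5}
depth 3: {8}  total {0,1,5,8}
depth 4: {7}  total {0,1,5,7,8}
R = {0,1,5,7,8}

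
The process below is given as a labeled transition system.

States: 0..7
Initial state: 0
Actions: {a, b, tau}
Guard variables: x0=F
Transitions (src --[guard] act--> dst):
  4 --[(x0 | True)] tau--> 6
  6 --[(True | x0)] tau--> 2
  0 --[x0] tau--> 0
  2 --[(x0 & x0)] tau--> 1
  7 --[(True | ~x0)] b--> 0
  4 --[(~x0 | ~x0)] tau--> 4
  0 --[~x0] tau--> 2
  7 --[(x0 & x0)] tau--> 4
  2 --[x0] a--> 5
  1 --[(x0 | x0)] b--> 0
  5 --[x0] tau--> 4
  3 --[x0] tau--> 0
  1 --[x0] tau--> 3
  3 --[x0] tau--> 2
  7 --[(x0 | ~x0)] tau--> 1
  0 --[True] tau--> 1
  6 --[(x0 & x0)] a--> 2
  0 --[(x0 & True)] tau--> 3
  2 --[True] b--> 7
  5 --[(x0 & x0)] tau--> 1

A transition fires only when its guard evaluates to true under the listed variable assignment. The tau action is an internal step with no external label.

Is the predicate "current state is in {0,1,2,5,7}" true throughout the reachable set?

Answer: INVARIANT HOLDS

Analysis:
Safe = {0,1,2,5,7}
Reachable = {0,1,2,7}
  0: ok
  1: ok
  2: ok
  7: ok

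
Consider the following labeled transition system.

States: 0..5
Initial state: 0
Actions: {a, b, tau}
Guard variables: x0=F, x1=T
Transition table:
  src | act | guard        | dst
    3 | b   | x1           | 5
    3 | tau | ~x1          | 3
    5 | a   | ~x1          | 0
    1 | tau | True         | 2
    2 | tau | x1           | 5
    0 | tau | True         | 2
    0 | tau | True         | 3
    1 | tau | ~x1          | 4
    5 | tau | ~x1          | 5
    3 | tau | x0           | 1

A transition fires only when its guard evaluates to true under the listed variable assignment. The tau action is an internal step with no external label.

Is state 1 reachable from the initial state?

Guard filter leaves 5 enabled edge(s).
L0 = {0}
L1 = {2,3}  total {0,2,3}
L2 = {5}  total {0,2,3,5}
Reach set: {0,2,3,5}

Answer: UNREACHABLE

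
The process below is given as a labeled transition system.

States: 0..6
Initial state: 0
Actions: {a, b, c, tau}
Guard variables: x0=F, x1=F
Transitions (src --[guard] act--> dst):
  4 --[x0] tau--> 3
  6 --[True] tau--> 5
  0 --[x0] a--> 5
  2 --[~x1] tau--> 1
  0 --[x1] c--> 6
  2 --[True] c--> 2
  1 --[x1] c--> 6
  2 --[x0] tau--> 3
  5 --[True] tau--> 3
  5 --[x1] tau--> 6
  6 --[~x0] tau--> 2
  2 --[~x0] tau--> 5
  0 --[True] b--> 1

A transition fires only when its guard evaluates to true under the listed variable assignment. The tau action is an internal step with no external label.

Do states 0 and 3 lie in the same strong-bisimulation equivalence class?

Answer: NOT BISIMILAR

Working:
Refine partition for ~:
  P[0] = {{0,1,2,3,4,5,6}}
  P[1] = {{0},{1,3,4},{2},{5,6}}
  P[2] = {{0},{1,3,4},{2},{5},{6}}
Fixed point at round 3; 5 class(es).
[0]={0}  [3]={1,3,4}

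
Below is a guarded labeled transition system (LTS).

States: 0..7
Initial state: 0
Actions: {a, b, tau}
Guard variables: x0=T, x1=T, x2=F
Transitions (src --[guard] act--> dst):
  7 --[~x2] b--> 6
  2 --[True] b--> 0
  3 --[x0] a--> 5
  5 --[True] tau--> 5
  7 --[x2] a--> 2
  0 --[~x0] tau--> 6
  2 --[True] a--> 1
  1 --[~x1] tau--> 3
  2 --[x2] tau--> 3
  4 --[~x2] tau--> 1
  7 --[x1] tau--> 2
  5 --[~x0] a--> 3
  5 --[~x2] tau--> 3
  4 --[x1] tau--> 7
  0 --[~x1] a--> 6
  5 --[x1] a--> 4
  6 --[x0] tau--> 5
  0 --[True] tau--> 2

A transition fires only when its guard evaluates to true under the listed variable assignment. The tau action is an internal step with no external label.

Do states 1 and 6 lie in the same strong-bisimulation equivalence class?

Answer: NOT BISIMILAR

Analysis:
Bisimulation quotient by refinement:
  P[0] = {{0,1,2,3,4,5,6,7}}
  P[1] = {{0,4,6},{1},{2},{3},{5},{7}}
  P[2] = {{0},{1},{2},{3},{4},{5},{6},{7}}
8 equivalence class(es) (converged in 3)
class of 1: {1}; class of 6: {6}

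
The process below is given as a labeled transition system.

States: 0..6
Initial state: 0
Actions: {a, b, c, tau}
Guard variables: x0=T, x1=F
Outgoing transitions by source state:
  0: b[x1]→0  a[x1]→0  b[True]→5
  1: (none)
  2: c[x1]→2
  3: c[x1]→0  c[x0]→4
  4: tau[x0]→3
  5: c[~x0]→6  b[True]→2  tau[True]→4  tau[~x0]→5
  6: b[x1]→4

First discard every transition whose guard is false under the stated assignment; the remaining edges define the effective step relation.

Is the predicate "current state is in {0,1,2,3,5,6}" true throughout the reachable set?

Allowed set {0,1,2,3,5,6}
Reach set: {0,2,3,4,5}
  0: ok
  2: ok
  3: ok
  4: VIOLATES
  5: ok
reach 4 via b·tau — violates

Answer: INVARIANT VIOLATED at state 4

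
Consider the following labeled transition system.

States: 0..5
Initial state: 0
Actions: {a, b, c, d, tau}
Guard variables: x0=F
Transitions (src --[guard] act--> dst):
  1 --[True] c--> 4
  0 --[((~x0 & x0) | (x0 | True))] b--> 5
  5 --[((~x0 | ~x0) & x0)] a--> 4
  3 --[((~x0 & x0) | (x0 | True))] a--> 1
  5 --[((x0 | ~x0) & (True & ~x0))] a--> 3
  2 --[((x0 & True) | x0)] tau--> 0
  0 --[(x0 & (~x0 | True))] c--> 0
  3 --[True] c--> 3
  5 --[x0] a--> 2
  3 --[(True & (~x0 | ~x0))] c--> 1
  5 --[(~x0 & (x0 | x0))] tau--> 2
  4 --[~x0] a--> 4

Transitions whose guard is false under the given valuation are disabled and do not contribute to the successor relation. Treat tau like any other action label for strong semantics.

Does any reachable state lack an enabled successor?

Answer: DEADLOCK-FREE

Analysis:
Reachable = {0,1,3,4,5}
  0: b→5  [deg 1]
  1: c→4  [deg 1]
  3: a→1  c→1  c→3  [deg 3]
  4: a→4  [deg 1]
  5: a→3  [deg 1]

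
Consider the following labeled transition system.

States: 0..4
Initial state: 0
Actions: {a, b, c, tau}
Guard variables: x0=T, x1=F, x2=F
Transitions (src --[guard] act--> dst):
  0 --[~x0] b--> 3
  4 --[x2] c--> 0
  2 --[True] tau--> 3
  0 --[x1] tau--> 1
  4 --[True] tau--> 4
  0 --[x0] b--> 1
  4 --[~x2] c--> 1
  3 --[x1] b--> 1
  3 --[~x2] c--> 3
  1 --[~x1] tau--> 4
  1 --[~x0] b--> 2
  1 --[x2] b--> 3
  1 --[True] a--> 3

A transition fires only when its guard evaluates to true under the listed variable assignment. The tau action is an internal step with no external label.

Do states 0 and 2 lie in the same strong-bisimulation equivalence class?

Answer: NOT BISIMILAR

Working:
Refine partition for ~:
  π0 = {{0,1,2,3,4}}
  π1 = {{0},{1},{2},{3},{4}}
5 equivalence class(es) (converged in 2)
class of 0: {0}; class of 2: {2}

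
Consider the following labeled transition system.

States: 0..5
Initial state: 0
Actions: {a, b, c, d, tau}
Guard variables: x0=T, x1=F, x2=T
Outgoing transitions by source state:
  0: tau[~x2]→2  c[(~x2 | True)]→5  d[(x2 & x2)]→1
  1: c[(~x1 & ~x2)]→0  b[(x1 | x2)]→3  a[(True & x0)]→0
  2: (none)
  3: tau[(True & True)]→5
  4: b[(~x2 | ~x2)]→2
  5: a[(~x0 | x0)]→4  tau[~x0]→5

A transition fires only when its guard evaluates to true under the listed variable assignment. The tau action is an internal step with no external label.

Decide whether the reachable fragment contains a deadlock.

R = {0,1,3,4,5}
  0: c→5  d→1  [2 out]
  1: a→0  b→3  [2 out]
  3: tau→5  [1 out]
  4: ∅  [STUCK]
  5: a→4  [1 out]
Path to 4: c·a

Answer: DEADLOCK at state 4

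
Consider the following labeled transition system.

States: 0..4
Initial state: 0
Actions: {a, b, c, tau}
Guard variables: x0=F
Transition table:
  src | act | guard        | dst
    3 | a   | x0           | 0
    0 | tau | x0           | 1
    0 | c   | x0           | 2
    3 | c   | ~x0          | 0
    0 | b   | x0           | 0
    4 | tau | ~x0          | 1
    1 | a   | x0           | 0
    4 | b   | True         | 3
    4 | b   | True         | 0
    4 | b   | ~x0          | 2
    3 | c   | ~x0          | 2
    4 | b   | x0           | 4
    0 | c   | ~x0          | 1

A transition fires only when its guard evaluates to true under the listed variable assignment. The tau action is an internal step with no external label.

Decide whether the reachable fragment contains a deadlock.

Reachable = {0,1}
  0: c→1  [1 out]
  1: ∅  [no exit]
Path to 1: c

Answer: DEADLOCK at state 1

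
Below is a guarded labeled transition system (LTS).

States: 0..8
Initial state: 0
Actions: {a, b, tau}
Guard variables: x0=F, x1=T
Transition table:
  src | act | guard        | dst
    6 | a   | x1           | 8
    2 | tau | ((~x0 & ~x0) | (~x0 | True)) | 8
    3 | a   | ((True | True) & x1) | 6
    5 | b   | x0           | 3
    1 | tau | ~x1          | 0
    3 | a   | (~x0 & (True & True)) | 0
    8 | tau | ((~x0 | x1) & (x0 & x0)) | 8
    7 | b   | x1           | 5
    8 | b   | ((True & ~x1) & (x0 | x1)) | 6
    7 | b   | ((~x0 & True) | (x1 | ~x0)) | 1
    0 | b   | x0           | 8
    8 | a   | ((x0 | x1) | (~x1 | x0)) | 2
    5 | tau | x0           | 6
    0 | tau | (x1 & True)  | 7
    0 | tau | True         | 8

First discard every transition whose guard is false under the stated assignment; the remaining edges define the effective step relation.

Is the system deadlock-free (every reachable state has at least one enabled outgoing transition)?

Answer: DEADLOCK at state 1

Trace:
R = {0,1,2,5,7,8}
  0: tau→7  tau→8  [2 out]
  1: ∅  [deadlock]
  2: tau→8  [1 out]
  5: ∅  [deadlock]
  7: b→1  b→5  [2 out]
  8: a→2  [1 out]
Path to 1: tau·b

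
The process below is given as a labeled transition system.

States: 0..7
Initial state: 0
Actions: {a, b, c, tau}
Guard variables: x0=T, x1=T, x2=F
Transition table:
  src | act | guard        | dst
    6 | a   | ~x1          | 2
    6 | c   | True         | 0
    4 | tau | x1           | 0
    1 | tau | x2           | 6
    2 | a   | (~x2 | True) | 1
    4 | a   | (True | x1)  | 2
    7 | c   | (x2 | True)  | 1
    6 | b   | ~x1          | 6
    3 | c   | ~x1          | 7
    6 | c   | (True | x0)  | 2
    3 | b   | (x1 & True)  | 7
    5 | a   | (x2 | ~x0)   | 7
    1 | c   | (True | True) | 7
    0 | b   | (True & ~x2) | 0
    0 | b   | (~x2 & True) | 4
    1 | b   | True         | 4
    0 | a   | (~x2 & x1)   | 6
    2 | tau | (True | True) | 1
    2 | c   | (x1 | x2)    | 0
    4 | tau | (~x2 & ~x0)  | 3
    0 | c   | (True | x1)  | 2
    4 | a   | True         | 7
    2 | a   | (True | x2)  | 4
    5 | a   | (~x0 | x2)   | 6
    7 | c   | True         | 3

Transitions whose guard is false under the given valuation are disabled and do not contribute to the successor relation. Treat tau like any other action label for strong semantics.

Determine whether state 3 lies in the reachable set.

Guard filter leaves 18 enabled edge(s).
depth 0: {0}
depth 1: {2,4,6}  total {0,2,4,6}
depth 2: {1,7}  total {0,1,2,4,6,7}
depth 3: {3}  total {0,1,2,3,4,6,7}
R = {0,1,2,3,4,6,7}
Path to 3: b·a·c

Answer: REACHABLE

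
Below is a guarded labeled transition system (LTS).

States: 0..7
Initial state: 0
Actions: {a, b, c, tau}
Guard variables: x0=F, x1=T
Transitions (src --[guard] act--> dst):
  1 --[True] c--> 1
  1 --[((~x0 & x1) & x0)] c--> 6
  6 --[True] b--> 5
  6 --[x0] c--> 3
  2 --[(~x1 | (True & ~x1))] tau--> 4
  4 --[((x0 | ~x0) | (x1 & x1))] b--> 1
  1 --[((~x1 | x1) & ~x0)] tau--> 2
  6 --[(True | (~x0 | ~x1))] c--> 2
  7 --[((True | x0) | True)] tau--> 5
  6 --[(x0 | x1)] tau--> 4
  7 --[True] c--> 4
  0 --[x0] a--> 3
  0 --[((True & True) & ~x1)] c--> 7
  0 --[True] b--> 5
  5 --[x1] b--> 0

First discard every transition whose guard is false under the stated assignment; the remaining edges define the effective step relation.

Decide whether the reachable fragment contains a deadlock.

Answer: DEADLOCK-FREE

Analysis:
Reachable = {0,5}
  0: b→5  [deg 1]
  5: b→0  [deg 1]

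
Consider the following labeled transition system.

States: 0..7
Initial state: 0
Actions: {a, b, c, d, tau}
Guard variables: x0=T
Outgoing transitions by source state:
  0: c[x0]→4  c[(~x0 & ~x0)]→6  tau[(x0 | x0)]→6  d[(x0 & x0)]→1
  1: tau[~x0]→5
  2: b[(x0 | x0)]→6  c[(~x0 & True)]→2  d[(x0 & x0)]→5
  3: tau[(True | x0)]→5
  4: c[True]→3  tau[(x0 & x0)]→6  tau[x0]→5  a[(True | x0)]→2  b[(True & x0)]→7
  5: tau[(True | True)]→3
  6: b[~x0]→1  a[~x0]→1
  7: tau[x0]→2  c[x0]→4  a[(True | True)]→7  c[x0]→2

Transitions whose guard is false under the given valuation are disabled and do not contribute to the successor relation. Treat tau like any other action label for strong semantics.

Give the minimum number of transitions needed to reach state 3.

BFS to 3:
  Layer 0: {0}
  Layer 1: {1,4,6}
  Layer 2: {2,3,5,7}
first hit 3 at d=2 via c·c

Answer: 2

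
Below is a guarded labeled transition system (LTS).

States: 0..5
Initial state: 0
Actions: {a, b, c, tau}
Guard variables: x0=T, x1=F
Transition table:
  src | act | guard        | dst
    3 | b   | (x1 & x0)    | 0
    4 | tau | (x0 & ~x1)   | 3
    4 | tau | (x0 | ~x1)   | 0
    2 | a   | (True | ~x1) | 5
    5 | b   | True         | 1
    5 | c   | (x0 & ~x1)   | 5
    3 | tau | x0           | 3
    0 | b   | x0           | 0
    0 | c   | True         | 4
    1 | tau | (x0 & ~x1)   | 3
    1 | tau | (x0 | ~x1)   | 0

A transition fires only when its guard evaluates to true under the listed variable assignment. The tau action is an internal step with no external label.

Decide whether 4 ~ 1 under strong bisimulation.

Answer: BISIMILAR

Trace:
Refine partition for ~:
  P[0] = {{0,1,2,3,4,5}}
  P[1] = {{0,5},{1,3,4},{2}}
  P[2] = {{0},{1,4},{2},{3},{5}}
stable after 3 split(s): 5 block(s)
class of 4: {1,4}; class of 1: {1,4}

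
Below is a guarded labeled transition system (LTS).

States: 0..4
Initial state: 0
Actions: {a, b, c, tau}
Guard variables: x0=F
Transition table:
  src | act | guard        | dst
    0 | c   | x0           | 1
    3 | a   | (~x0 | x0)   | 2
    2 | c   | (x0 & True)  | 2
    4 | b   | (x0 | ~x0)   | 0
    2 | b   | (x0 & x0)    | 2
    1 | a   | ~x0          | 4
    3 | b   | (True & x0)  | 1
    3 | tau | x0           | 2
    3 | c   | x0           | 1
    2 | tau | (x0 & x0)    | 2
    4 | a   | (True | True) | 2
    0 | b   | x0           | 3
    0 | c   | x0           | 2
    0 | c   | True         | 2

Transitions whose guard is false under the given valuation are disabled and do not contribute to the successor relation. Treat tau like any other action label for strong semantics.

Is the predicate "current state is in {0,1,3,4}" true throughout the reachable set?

Safe = {0,1,3,4}
Reach set: {0,2}
  0: safe
  2: outside
reach 2 via c — violates

Answer: INVARIANT VIOLATED at state 2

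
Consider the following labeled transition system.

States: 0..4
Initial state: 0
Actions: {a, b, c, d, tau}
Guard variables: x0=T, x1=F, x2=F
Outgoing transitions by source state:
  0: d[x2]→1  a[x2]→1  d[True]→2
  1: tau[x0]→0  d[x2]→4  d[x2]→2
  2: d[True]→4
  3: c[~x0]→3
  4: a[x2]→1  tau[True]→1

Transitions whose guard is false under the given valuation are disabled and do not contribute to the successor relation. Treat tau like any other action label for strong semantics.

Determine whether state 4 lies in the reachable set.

Answer: REACHABLE

Analysis:
4 transition(s) survive guard evaluation.
Layer 0: {0}
Layer 1: {2}  cumulative {0,2}
Layer 2: {4}  cumulative {0,2,4}
Layer 3: {1}  cumulative {0,1,2,4}
R = {0,1,2,4}
trace reaching 4: d·d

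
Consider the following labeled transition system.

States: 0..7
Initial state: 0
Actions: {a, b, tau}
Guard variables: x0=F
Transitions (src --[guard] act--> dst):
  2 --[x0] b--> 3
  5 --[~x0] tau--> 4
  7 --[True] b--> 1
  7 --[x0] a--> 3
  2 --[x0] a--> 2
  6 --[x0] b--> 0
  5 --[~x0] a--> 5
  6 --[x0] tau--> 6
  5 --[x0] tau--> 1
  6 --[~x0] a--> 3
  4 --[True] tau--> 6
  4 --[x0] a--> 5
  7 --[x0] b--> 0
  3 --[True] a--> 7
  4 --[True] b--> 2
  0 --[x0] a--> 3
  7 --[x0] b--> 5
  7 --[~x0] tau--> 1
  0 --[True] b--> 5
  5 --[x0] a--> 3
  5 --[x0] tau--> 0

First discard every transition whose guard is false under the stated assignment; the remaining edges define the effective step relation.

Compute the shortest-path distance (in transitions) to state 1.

Answer: 6

Trace:
BFS to 1:
  L0 = {0}
  L1 = {5}
  L2 = {4}
  L3 = {2,6}
  L4 = {3}
  L5 = {7}
  L6 = {1}
1 enters at depth 6; path b·tau·tau·a·a·b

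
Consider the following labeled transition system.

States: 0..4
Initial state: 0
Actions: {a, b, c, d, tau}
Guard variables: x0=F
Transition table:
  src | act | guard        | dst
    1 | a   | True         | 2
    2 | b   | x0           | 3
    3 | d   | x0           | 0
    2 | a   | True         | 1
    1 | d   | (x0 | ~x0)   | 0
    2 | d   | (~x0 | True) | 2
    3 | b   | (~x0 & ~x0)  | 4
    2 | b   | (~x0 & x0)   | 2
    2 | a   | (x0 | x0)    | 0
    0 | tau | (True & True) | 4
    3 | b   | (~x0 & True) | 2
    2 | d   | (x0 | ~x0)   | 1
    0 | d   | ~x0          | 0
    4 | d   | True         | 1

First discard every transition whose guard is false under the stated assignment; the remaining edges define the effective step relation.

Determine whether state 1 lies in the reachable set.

Answer: REACHABLE

Analysis:
After dropping false guards: 10 live edges.
Layer 0: {0}
Layer 1: {4}  cumulative {0,4}
Layer 2: {1}  cumulative {0,1,4}
Layer 3: {2}  cumulative {0,1,2,4}
Reach set: {0,1,2,4}
trace reaching 1: tau·d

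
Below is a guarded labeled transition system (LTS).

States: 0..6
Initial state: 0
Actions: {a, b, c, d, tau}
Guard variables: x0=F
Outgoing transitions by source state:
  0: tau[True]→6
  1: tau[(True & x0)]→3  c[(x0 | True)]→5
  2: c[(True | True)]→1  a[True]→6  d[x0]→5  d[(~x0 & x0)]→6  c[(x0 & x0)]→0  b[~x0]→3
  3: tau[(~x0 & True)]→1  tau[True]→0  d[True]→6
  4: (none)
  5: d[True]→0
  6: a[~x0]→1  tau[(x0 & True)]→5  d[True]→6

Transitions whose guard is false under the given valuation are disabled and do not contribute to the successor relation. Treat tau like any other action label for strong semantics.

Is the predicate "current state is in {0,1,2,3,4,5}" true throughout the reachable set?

Answer: INVARIANT VIOLATED at state 6

Analysis:
Safe = {0,1,2,3,4,5}
R = {0,1,5,6}
  0: ✓
  1: ✓
  5: ✓
  6: ✗ unsafe
counterexample path to 6: tau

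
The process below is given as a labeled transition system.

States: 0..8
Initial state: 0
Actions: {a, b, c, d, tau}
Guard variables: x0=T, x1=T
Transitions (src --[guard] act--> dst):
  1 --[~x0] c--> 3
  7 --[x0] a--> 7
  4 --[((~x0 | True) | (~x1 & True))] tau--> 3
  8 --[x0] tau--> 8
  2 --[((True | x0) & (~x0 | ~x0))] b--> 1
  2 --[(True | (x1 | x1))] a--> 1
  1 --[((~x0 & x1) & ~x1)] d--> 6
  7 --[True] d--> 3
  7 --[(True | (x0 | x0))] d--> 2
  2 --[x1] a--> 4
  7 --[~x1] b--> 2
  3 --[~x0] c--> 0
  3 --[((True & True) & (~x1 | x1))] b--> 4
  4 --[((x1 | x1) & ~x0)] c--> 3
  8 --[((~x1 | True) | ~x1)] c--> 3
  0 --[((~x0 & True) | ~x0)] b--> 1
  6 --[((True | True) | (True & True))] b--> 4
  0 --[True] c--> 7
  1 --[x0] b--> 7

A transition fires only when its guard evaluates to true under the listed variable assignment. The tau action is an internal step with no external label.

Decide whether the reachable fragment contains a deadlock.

Answer: DEADLOCK-FREE

Analysis:
R = {0,1,2,3,4,7}
  0: c→7  [1 out]
  1: b→7  [1 out]
  2: a→1  a→4  [2 out]
  3: b→4  [1 out]
  4: tau→3  [1 out]
  7: a→7  d→2  d→3  [3 out]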